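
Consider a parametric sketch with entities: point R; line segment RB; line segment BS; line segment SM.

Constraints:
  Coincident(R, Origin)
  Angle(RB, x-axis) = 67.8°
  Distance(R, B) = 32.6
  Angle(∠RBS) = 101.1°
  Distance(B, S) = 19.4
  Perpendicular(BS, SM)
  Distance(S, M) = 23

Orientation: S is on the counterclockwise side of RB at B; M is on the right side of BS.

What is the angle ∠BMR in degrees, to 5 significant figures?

15.118°

R is at the origin; RB runs at 67.8° with length 32.6, so B = 32.6·(cos 67.8°, sin 67.8°) = (12.318, 30.183). ∠RBS = 101.1°, so BS runs at 67.8° + (180° − 101.1°) = 146.70° from the x-axis; with |BS| = 19.4, S = B + 19.4·(cos 146.70°, sin 146.70°) = (-3.8971, 40.834). BS is perpendicular to SM; with |SM| = 23.0 on the right of BS, M = S + 23.0·(0.54902, 0.83581) = (8.7305, 60.058). Then cos ∠BMR = MB·MR / (|MB||MR|), giving 15.118°.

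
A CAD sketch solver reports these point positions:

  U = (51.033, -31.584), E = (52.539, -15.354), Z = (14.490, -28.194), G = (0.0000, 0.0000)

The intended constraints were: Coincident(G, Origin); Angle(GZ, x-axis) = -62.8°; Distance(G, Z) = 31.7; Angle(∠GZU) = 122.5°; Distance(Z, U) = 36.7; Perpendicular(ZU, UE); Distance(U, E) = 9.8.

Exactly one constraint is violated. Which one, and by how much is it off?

Distance(U, E) = 9.8 — off by 6.50.

G = (0.00, 0.00) ✓; GZ at -62.80° ✓; |GZ| = 31.70 ✓; ∠GZU = 122.5° ✓; |ZU| = 36.70 ✓; ∠(ZU, UE) = 90.00° ✓; |UE| = 16.30 ✗.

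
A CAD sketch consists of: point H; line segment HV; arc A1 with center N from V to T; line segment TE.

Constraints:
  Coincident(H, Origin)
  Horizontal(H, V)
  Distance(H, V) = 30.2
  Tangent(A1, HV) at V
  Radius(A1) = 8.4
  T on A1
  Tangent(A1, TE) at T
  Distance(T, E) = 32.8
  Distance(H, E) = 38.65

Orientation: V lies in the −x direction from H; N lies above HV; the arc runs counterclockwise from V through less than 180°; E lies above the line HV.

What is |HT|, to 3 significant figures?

23.0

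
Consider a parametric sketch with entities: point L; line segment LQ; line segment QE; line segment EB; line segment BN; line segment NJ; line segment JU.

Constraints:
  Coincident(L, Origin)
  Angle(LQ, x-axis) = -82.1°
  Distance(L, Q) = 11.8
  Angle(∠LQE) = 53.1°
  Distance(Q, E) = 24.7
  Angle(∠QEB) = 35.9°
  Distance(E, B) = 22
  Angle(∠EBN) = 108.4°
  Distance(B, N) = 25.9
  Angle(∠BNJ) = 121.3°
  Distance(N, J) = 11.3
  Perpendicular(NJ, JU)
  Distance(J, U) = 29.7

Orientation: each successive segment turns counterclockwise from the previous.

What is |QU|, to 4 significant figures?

19.80

L is at the origin; LQ runs at -82.1° with length 11.8, so Q = (1.622, -11.69). ∠LQE = 53.1° gives QE at 44.80° from the x-axis; with |QE| = 24.7, E = (19.15, 5.716). ∠QEB = 35.9° gives EB at -171.1° from the x-axis; with |EB| = 22.0, B = (-2.587, 2.313). ∠EBN = 108.4° gives BN at -99.50° from the x-axis; with |BN| = 25.9, N = (-6.862, -23.23). ∠BNJ = 121.3° gives NJ at -40.80° from the x-axis; with |NJ| = 11.3, J = (1.692, -30.62). NJ ⟂ JU, so JU runs at 49.20°; with |JU| = 29.7, U = (21.10, -8.133). Then |QU| = |U − Q| = 19.80.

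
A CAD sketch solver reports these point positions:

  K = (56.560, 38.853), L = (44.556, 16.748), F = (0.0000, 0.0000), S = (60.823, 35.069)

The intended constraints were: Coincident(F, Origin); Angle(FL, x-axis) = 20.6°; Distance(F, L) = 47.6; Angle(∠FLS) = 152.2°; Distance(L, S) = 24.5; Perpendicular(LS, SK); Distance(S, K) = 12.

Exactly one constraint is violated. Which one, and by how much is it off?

Distance(S, K) = 12 — off by 6.30.

F = (0.00, 0.00) ✓; FL at 20.60° ✓; |FL| = 47.60 ✓; ∠FLS = 152.2° ✓; |LS| = 24.50 ✓; ∠(LS, SK) = 90.01° ✓; |SK| = 5.700 ✗.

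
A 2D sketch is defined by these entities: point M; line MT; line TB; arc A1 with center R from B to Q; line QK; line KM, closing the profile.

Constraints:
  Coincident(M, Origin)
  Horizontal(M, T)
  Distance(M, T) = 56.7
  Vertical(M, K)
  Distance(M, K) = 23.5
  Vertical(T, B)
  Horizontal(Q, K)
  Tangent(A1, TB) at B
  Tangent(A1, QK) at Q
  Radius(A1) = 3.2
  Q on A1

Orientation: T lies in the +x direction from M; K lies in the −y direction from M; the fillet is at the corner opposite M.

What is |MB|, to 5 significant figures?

60.224

M is at the origin; M and T share the same y with |MT| = 56.7 and T on the +x side, so T = (56.700, 0.0000). M and K share the same x with |MK| = 23.5 and K on the −y side, so K = (0.0000, -23.500). The virtual corner opposite M is at (56.700, -23.500). The tangent condition forces RB to be normal to TB and tangency of A1 to QK means the radius RQ is perpendicular to QK, with radius 3.2, so the center R sits 3.2 in from both sides at R = (53.500, -20.300). That places the tangent points at B = (56.700, -20.300) on TB and Q = (53.500, -23.500) on QK. Then |MB| = |B − M| = 60.224.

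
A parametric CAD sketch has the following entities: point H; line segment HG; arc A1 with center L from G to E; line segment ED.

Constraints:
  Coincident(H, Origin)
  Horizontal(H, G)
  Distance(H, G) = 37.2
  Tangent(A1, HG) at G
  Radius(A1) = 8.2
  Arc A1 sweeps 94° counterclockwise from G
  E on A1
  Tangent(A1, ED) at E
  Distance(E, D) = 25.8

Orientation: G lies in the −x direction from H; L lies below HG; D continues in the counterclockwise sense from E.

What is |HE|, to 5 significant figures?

46.220

H is at the origin; HG is horizontal with |HG| = 37.2 and G on the −x side, so G = (-37.200, 0.0000). The tangent condition forces LG to be normal to HG, so L = G + (0, -8.2) = (-37.200, -8.2000). On A1, G sits at bearing 90° from L; a 94° counterclockwise sweep puts E at bearing 184°, so E = L + 8.2·(cos 184°, sin 184°) = (-45.380, -8.7720). Then |HE| = |E − H| = 46.220.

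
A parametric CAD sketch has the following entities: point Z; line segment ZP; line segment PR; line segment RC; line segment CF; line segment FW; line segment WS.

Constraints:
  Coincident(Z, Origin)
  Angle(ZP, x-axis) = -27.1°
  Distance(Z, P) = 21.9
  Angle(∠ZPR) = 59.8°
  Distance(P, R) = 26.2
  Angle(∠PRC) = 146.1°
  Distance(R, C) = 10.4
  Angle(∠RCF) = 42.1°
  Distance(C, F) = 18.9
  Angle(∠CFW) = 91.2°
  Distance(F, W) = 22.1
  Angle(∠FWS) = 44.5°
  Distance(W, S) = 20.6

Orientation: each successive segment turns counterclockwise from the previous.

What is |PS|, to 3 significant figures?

29.2

Z is at the origin; ZP runs at -27.1° with length 21.9, so P = (19.5, -9.98). ∠ZPR = 59.8° gives PR at 93.1° from the x-axis; with |PR| = 26.2, R = (18.1, 16.2). ∠PRC = 146.1° gives RC at 127° from the x-axis; with |RC| = 10.4, C = (11.8, 24.5). ∠RCF = 42.1° gives CF at -95.1° from the x-axis; with |CF| = 18.9, F = (10.1, 5.67). ∠CFW = 91.2° gives FW at -6.30° from the x-axis; with |FW| = 22.1, W = (32.1, 3.24). ∠FWS = 44.5° gives WS at 129° from the x-axis; with |WS| = 20.6, S = (19.1, 19.2). Then |PS| = |S − P| = 29.2.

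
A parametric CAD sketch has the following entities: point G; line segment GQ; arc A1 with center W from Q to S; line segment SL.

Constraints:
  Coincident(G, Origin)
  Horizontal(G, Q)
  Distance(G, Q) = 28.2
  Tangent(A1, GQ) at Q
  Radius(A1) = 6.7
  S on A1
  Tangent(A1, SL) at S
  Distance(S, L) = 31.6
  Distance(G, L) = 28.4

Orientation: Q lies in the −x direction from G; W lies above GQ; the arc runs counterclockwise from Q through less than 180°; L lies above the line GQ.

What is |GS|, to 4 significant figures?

22.98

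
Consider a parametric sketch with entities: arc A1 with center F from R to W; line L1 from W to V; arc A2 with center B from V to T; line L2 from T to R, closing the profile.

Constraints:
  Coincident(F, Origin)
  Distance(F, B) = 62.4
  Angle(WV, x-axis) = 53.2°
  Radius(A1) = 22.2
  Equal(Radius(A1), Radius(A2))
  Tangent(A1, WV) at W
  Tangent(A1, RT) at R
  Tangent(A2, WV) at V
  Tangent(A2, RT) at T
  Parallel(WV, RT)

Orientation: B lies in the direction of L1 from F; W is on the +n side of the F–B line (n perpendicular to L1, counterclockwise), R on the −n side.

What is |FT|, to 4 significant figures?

66.23

Tangency of A1 to both parallel lines with radius 22.2 puts W and R at F ± 22.2·n: W = (-17.78, 13.30), R = (17.78, -13.30). Equal radii place V and T the same way about B: V = B + 22.2·n = (19.60, 63.26), T = B − 22.2·n = (55.16, 36.67). Then |FT| = |T − F| = 66.23.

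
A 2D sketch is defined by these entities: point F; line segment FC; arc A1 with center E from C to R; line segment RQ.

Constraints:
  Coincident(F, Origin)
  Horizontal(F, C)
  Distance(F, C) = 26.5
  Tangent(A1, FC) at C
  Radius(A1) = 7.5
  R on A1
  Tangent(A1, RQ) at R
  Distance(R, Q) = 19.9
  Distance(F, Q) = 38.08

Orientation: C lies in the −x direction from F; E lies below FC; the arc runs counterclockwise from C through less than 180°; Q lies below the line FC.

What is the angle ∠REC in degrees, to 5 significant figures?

114.66°

Checks: |EC| = 7.500 ✓; |ER| = 7.500 ✓; ∠(ER, RQ) = 90.00° ✓; |RQ| = 19.90 ✓; |FQ| = 38.08 ✓.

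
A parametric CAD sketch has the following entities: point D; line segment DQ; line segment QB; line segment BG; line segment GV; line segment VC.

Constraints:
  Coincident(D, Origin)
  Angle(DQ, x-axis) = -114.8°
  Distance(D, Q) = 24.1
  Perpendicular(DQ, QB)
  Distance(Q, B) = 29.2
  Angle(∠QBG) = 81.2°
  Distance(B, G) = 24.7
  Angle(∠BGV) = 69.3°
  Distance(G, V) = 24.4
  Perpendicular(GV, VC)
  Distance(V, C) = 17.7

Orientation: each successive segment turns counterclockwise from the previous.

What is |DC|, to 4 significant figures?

30.02

D is at the origin; DQ runs at -114.8° with length 24.1, so Q = (-10.11, -21.88). The perpendicularity gives QB at right angles to DQ, so QB runs at -24.80°; with |QB| = 29.2, B = (16.40, -34.13). ∠QBG = 81.2° gives BG at 74.00° from the x-axis; with |BG| = 24.7, G = (23.21, -10.38). ∠BGV = 69.3° gives GV at -175.3° from the x-axis; with |GV| = 24.4, V = (-1.111, -12.38). GV is perpendicular to VC, so VC runs at -85.30°; with |VC| = 17.7, C = (0.3389, -30.02). Then |DC| = |C − D| = 30.02.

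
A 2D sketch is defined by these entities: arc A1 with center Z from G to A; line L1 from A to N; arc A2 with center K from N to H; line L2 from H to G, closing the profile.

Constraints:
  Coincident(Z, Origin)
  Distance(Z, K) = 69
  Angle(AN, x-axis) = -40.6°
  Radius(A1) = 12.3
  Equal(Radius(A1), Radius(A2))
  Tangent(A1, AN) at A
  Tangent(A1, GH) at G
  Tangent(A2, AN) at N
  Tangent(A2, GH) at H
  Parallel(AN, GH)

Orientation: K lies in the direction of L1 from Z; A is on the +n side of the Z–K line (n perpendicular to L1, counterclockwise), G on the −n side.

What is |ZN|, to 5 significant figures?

70.088

The slot axis is L1's direction at -40.6°, so u = (cos -40.6°, sin -40.6°) = (0.75927, -0.65077) and n = (−sin -40.6°, cos -40.6°) = (0.65077, 0.75927). Z is at the origin and K lies 69.0 along u from Z, so K = 69.0·u = (52.390, -44.903). Tangency of A1 to both parallel lines with radius 12.3 puts A and G at Z ± 12.3·n: A = (8.0045, 9.3390), G = (-8.0045, -9.3390). Equal radii place N and H the same way about K: N = K + 12.3·n = (60.394, -35.564), H = K − 12.3·n = (44.385, -54.242). Then |ZN| = |N − Z| = 70.088.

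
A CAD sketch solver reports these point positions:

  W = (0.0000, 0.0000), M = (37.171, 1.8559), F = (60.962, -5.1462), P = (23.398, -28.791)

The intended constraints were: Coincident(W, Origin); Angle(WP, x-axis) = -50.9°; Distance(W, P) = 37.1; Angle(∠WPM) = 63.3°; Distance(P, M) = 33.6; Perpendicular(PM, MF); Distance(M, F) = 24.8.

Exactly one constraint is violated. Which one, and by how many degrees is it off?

Perpendicular(PM, MF) — off by 7.80°.

W = (0.00, 0.00) ✓; WP at -50.90° ✓; |WP| = 37.10 ✓; ∠WPM = 63.30° ✓; |PM| = 33.60 ✓; ∠(PM, MF) = 82.20° ✗; |MF| = 24.80 ✓.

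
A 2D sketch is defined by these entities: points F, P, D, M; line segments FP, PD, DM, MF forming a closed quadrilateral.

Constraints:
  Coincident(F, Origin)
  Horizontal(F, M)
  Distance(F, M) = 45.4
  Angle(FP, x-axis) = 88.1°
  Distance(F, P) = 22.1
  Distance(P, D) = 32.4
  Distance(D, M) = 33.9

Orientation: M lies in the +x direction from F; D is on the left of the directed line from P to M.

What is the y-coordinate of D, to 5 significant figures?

31.079

F is at the origin; F and M share the same y with |FM| = 45.4 and M in +x, so M = (45.4, 0). FP runs at 88.1° with |FP| = 22.1, so P = (0.73273, 22.088). D is determined by |PD| = 32.4 and |DM| = 33.9 together: it lies at the intersection of circle(P, 32.4) and circle(M, 33.9). With |PM| = 49.830, the foot of the radical line on PM is 23.917 from P and the perpendicular offset is √(32.4² − 23.917²) = 21.857. Taking the left-of-PM solution: D = (31.860, 31.079).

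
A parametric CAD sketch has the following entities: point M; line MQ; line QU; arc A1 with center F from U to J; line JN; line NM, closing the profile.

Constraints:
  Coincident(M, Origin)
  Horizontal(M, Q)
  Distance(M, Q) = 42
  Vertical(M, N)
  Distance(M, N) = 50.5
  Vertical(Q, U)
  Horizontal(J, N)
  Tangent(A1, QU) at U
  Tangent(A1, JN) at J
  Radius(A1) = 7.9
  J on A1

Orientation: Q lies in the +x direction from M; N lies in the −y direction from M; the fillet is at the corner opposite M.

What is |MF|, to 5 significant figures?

54.567

M and N share the same x with |MN| = 50.5 and N on the −y side, so N = (0.0000, -50.500). The virtual corner opposite M is at (42.000, -50.500). A1 meets QU tangentially, so FU is at right angles to QU and since A1 is tangent to JN there, FJ ⟂ JN, with radius 7.9, so the center F sits 7.9 in from both sides at F = (34.100, -42.600). Then |MF| = |F − M| = 54.567.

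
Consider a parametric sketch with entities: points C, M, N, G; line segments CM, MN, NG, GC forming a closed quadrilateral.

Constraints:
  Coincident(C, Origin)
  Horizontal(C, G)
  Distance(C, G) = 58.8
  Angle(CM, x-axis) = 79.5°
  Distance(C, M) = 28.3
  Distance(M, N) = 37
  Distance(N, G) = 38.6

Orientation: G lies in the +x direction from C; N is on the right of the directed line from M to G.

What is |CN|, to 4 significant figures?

21.43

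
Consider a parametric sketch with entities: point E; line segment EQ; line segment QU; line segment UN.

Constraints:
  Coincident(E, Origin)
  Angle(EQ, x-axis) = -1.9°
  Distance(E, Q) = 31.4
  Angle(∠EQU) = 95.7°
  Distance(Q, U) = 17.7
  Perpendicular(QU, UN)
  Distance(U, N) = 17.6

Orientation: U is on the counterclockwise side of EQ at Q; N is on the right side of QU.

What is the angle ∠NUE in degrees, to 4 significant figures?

146.3°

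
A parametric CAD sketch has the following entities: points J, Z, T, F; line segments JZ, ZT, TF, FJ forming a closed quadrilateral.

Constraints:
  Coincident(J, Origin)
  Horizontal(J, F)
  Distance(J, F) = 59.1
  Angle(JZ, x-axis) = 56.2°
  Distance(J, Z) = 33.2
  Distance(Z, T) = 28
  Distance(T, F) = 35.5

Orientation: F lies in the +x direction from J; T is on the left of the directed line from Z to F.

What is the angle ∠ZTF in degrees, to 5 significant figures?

100.66°

Checks: |ZT| = 28.00 ✓; |TF| = 35.50 ✓.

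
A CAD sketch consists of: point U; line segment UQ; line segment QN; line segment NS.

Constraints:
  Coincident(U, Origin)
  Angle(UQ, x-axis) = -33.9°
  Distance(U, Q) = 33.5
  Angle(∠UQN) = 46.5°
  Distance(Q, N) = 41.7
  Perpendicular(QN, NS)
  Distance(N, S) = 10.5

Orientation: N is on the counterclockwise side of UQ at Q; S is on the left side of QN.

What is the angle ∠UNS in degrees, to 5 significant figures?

37.491°

U is at the origin; UQ runs at -33.9° with length 33.5, so Q = 33.5·(cos -33.9°, sin -33.9°) = (27.805, -18.684). ∠UQN = 46.5°, so QN runs at -33.9° + (180° − 46.5°) = 99.600° from the x-axis; with |QN| = 41.7, N = Q + 41.7·(cos 99.600°, sin 99.600°) = (20.851, 22.432). QN ⟂ NS; with |NS| = 10.5 on the left of QN, S = N + 10.5·(-0.98600, -0.16677) = (10.498, 20.681). Then cos ∠UNS = NU·NS / (|NU||NS|), giving 37.491°.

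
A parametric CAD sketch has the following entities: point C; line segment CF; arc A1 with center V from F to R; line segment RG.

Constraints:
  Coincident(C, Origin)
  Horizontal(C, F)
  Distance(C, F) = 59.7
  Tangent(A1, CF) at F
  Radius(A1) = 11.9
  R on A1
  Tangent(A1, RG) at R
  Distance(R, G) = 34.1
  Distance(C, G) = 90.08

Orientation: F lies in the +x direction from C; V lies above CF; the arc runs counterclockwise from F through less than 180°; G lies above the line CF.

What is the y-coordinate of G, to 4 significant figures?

41.97

Checks: |VF| = 11.90 ✓; |VR| = 11.90 ✓; ∠(VR, RG) = 90.00° ✓; |RG| = 34.10 ✓; |CG| = 90.08 ✓.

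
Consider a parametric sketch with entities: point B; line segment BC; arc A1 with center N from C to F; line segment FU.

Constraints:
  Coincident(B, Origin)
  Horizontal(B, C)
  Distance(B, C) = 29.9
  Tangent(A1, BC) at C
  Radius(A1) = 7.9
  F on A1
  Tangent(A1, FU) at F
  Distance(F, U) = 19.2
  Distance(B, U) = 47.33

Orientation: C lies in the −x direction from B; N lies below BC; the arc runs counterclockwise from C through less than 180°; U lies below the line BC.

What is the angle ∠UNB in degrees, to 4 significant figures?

131.6°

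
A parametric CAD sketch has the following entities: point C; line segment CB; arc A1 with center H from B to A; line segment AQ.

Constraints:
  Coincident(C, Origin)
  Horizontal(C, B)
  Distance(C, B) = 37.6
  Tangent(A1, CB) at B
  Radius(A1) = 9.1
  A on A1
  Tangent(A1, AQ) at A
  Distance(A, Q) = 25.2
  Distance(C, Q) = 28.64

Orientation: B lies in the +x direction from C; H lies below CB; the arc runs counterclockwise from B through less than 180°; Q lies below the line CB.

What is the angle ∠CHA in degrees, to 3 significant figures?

22.4°

Checks: ∠(HB, BC) = 90.00° ✓; |HB| = 9.100 ✓; |HA| = 9.100 ✓; ∠(HA, AQ) = 90.00° ✓; |AQ| = 25.20 ✓; |CQ| = 28.64 ✓.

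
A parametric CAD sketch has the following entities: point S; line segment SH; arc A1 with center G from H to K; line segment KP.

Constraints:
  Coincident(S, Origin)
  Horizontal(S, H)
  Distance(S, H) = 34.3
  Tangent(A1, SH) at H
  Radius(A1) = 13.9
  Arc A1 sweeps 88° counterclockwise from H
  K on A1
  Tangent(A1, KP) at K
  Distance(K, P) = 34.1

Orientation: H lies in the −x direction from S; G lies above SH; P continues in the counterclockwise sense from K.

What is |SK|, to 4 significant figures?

24.42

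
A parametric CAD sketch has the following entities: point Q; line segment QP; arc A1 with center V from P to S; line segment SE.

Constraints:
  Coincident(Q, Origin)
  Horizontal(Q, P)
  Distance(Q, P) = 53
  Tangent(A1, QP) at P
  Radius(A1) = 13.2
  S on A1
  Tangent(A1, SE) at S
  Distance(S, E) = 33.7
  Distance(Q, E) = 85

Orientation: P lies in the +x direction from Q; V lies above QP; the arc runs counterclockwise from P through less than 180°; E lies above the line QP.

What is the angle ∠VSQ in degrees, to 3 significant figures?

21.4°

Q is at the origin; Q and P share the same y with |QP| = 53.0 and P on the +x side, so P = (53.0, 0.00). A1 meets QP tangentially, so VP is at right angles to QP, so V = P + (0, 13.2) = (53.0, 13.2). Since VS ⟂ SE (tangency), |VE| = √(13.2² + 33.7²) = 36.2 regardless of where S sits on A1. So E lies on both circle(Q, 85.0) and circle(V, 36.2); the above-QP intersection is E = (73.2, 43.2). S is the foot of the tangent from E: S = (65.9, 10.3).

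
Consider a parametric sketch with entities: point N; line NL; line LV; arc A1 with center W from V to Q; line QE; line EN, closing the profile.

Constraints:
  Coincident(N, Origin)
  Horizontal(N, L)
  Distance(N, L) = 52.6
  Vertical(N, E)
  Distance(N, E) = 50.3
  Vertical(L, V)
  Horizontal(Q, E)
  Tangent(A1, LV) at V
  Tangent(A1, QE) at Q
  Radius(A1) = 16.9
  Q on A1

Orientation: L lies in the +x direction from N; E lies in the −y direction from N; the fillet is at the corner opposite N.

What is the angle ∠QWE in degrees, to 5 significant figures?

64.668°

N is at the origin; N and L share the same y with |NL| = 52.6 and L on the +x side, so L = (52.600, 0.0000). NE is vertical with |NE| = 50.3 and E on the −y side, so E = (0.0000, -50.300). The virtual corner opposite N is at (52.600, -50.300). A1 meets LV tangentially, so WV is at right angles to LV and since A1 is tangent to QE there, WQ ⟂ QE, with radius 16.9, so the center W sits 16.9 in from both sides at W = (35.700, -33.400). That places the tangent points at V = (52.600, -33.400) on LV and Q = (35.700, -50.300) on QE. Then cos ∠QWE = WQ·WE / (|WQ||WE|), giving 64.668°.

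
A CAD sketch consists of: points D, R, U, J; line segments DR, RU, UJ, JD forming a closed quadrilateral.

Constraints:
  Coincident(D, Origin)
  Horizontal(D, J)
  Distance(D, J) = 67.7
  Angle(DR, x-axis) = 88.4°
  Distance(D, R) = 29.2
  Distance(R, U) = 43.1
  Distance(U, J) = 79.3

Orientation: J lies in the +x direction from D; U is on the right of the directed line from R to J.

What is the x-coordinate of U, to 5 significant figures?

-10.630

Checks: |RU| = 43.10 ✓; |UJ| = 79.30 ✓.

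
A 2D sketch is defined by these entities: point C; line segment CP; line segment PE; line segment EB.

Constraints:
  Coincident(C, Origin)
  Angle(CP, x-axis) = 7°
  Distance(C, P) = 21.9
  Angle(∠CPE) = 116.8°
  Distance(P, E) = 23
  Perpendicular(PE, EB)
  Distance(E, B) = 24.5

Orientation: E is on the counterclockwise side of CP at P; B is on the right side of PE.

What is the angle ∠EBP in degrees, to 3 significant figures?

43.2°

C is at the origin; CP runs at 7.0° with length 21.9, so P = 21.9·(cos 7.0°, sin 7.0°) = (21.7, 2.67). ∠CPE = 116.8°, so PE runs at 7.0° + (180° − 116.8°) = 70.2° from the x-axis; with |PE| = 23.0, E = P + 23.0·(cos 70.2°, sin 70.2°) = (29.5, 24.3). PE ⟂ EB; with |EB| = 24.5 on the right of PE, B = E + 24.5·(0.941, -0.339) = (52.6, 16.0). Then cos ∠EBP = BE·BP / (|BE||BP|), giving 43.2°.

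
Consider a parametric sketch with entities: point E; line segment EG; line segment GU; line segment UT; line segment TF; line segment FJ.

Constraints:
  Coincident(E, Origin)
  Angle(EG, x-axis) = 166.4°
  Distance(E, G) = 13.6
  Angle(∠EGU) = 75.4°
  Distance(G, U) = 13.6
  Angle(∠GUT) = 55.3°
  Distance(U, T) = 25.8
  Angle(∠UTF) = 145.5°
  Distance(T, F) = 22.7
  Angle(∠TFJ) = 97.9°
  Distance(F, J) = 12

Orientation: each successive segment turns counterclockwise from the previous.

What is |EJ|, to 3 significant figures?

32.0

∠UTF = 145.5° gives TF at 70.2° from the x-axis; with |TF| = 22.7, F = (15.7, 26.0). ∠TFJ = 97.9° gives FJ at 152° from the x-axis; with |FJ| = 12.0, J = (5.04, 31.6). Then |EJ| = |J − E| = 32.0.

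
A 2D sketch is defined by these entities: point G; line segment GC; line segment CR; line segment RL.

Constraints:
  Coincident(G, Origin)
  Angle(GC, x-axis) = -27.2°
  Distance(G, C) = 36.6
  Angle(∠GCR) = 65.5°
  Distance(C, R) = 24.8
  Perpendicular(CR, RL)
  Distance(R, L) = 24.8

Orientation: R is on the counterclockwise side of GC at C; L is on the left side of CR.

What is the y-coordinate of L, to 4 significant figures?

9.211

∠GCR = 65.5°, so CR runs at -27.2° + (180° − 65.5°) = 87.30° from the x-axis; with |CR| = 24.8, R = C + 24.8·(cos 87.30°, sin 87.30°) = (33.72, 8.043). CR is perpendicular to RL; with |RL| = 24.8 on the left of CR, L = R + 24.8·(-0.9989, 0.04711) = (8.948, 9.211). So L.y = 9.211.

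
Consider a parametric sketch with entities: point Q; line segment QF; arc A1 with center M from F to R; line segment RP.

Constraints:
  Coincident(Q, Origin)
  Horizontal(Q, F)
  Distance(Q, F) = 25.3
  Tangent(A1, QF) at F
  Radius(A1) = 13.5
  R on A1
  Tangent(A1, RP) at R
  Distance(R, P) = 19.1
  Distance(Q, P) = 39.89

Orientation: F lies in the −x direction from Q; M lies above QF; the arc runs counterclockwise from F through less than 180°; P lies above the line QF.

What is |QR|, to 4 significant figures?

21.33

Checks: |MF| = 13.50 ✓; |MR| = 13.50 ✓; ∠(MR, RP) = 90.00° ✓; |RP| = 19.10 ✓; |QP| = 39.89 ✓.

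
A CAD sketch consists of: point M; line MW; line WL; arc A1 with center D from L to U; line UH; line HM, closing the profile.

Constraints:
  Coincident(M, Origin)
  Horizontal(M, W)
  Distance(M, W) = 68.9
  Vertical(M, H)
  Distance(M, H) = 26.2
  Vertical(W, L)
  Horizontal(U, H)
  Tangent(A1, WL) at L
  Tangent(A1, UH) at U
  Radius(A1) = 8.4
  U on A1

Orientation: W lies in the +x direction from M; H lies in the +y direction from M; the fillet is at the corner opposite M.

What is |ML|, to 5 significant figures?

71.162

M is at the origin; M and W share the same y with |MW| = 68.9 and W on the +x side, so W = (68.900, 0.0000). M and H share the same x with |MH| = 26.2 and H on the +y side, so H = (0.0000, 26.200). The virtual corner opposite M is at (68.900, 26.200). A1 meets WL tangentially, so DL is at right angles to WL and the tangent condition forces DU to be normal to UH, with radius 8.4, so the center D sits 8.4 in from both sides at D = (60.500, 17.800). That places the tangent points at L = (68.900, 17.800) on WL and U = (60.500, 26.200) on UH. Then |ML| = |L − M| = 71.162.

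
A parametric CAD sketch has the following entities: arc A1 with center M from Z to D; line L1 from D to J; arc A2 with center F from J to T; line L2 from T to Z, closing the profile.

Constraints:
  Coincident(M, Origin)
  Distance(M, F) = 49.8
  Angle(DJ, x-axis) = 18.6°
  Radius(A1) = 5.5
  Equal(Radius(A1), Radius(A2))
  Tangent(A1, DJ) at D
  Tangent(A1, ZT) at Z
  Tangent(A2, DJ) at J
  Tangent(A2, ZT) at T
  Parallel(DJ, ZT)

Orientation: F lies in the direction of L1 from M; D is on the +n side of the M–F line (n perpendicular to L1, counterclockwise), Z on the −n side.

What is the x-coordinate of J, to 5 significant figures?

45.445

The slot axis is L1's direction at 18.6°, so u = (cos 18.6°, sin 18.6°) = (0.94777, 0.31896) and n = (−sin 18.6°, cos 18.6°) = (-0.31896, 0.94777). M is at the origin and F lies 49.8 along u from M, so F = 49.8·u = (47.199, 15.884). Tangency of A1 to both parallel lines with radius 5.5 puts D and Z at M ± 5.5·n: D = (-1.7543, 5.2127), Z = (1.7543, -5.2127). Equal radii place J and T the same way about F: J = F + 5.5·n = (45.445, 21.097), T = F − 5.5·n = (48.953, 10.671). So J.x = 45.445.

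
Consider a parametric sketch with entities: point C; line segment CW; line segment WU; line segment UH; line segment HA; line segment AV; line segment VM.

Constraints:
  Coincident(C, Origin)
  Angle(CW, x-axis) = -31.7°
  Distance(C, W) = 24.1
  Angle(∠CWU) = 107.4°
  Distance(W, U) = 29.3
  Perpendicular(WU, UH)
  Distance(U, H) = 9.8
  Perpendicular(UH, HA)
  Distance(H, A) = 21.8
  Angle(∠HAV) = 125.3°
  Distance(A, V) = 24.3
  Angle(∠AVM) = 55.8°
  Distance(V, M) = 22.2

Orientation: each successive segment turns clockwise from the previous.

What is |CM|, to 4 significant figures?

40.52

∠HAV = 125.3° gives AV at 21.00° from the x-axis; with |AV| = 24.3, V = (31.84, -8.803). ∠AVM = 55.8° gives VM at -103.2° from the x-axis; with |VM| = 22.2, M = (26.77, -30.42). Then |CM| = |M − C| = 40.52.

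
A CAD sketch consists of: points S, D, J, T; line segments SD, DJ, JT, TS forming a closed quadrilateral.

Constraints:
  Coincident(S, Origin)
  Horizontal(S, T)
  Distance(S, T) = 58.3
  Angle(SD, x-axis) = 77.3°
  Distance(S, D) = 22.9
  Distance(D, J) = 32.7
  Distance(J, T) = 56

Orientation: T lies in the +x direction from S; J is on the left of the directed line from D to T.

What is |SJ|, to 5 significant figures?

53.803

Checks: |DJ| = 32.70 ✓; |JT| = 56.00 ✓.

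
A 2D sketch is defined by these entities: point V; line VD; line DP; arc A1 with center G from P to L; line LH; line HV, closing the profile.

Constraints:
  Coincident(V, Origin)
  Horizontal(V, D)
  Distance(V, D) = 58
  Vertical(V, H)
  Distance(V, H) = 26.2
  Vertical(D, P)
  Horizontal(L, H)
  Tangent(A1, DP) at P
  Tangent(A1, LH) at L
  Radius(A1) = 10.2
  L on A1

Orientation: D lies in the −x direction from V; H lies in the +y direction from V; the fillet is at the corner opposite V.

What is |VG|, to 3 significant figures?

50.4

V is at the origin; VD is horizontal with |VD| = 58.0 and D on the −x side, so D = (-58.0, 0.00). VH is vertical with |VH| = 26.2 and H on the +y side, so H = (0.00, 26.2). The virtual corner opposite V is at (-58.0, 26.2). Tangency of A1 to DP means the radius GP is perpendicular to DP and the tangent condition forces GL to be normal to LH, with radius 10.2, so the center G sits 10.2 in from both sides at G = (-47.8, 16.0). Then |VG| = |G − V| = 50.4.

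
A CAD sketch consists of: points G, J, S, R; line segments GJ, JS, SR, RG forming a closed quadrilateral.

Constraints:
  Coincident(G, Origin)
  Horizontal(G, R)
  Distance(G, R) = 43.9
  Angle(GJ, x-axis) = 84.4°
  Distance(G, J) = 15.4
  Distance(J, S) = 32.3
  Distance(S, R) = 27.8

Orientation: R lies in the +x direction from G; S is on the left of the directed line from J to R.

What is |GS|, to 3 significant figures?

40.9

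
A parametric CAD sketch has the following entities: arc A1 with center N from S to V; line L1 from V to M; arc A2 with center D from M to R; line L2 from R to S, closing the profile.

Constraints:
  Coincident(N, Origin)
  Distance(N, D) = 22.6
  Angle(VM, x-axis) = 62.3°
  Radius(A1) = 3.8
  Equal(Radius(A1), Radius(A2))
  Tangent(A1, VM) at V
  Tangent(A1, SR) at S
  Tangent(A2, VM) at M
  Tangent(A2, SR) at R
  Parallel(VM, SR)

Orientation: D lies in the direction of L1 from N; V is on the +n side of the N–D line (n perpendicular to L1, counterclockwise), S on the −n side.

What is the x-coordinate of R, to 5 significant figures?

13.870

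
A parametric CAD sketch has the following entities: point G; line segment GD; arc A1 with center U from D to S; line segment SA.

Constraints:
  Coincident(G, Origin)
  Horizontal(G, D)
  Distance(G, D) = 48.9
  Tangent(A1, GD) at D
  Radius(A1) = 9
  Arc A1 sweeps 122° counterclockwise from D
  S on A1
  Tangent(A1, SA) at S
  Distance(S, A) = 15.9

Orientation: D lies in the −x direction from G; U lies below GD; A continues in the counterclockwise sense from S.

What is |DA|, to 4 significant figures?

27.26

On A1, D sits at bearing 90° from U; a 122° counterclockwise sweep puts S at bearing 212°, so S = U + 9.0·(cos 212°, sin 212°) = (-56.53, -13.77). Tangency of A1 to SA means the radius US is perpendicular to SA, so SA runs along (−sin 212°, cos 212°); with |SA| = 15.9, A = (-48.11, -27.25). Then |DA| = |A − D| = 27.26.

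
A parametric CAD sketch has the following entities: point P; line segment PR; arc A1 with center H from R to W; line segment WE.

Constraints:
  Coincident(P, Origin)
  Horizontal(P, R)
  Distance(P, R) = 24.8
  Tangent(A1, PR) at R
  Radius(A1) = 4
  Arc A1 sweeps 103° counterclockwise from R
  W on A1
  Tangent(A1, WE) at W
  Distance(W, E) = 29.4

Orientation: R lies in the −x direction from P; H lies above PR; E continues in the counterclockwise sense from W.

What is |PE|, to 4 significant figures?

43.39

On A1, R sits at bearing -90° from H; a 103° counterclockwise sweep puts W at bearing 13°, so W = H + 4.0·(cos 13°, sin 13°) = (-20.90, 4.900). The tangent condition forces HW to be normal to WE, so WE runs along (−sin 13°, cos 13°); with |WE| = 29.4, E = (-27.52, 33.55). Then |PE| = |E − P| = 43.39.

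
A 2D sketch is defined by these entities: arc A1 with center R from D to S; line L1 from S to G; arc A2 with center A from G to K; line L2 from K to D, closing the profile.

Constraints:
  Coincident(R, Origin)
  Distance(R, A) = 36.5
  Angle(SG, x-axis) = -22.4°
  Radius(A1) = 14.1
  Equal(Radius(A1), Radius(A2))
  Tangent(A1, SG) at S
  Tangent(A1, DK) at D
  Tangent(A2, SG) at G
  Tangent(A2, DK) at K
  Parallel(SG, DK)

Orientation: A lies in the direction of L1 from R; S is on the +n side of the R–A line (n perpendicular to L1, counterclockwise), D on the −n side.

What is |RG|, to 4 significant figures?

39.13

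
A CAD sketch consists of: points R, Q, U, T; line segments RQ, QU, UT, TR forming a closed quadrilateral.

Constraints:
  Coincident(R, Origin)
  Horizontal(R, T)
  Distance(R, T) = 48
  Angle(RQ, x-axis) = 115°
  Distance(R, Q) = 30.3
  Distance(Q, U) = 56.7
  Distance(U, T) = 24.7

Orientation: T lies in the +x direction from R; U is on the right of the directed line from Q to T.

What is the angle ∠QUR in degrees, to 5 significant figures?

19.805°

Checks: |QU| = 56.70 ✓; |UT| = 24.70 ✓.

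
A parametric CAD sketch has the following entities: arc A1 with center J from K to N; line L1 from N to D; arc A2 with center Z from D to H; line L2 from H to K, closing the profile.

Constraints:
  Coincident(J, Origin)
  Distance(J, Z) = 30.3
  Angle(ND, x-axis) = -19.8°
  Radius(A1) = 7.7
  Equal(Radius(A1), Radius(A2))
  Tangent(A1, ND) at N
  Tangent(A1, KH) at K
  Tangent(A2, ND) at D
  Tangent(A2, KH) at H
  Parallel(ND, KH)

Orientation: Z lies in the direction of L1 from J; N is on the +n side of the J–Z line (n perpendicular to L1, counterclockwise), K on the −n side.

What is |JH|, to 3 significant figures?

31.3

The slot axis is L1's direction at -19.8°, so u = (cos -19.8°, sin -19.8°) = (0.941, -0.339) and n = (−sin -19.8°, cos -19.8°) = (0.339, 0.941). J is at the origin and Z lies 30.3 along u from J, so Z = 30.3·u = (28.5, -10.3). Tangency of A1 to both parallel lines with radius 7.7 puts N and K at J ± 7.7·n: N = (2.61, 7.24), K = (-2.61, -7.24). Equal radii place D and H the same way about Z: D = Z + 7.7·n = (31.1, -3.02), H = Z − 7.7·n = (25.9, -17.5). Then |JH| = |H − J| = 31.3.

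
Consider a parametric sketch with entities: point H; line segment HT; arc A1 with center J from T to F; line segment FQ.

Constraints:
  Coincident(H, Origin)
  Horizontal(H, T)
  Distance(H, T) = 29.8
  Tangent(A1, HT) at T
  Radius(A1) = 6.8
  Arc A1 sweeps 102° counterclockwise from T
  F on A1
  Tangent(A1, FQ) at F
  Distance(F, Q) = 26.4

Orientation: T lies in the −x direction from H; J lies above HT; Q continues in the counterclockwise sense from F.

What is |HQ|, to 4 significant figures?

44.48

On A1, T sits at bearing -90° from J; a 102° counterclockwise sweep puts F at bearing 12°, so F = J + 6.8·(cos 12°, sin 12°) = (-23.15, 8.214). The tangent condition forces JF to be normal to FQ, so FQ runs along (−sin 12°, cos 12°); with |FQ| = 26.4, Q = (-28.64, 34.04). Then |HQ| = |Q − H| = 44.48.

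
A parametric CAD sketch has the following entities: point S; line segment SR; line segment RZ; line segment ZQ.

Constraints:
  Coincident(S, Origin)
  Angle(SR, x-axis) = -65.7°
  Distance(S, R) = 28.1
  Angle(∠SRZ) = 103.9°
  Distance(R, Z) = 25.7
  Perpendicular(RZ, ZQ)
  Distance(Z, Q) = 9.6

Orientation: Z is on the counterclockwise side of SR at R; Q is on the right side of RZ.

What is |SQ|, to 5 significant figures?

49.122

S is at the origin; SR runs at -65.7° with length 28.1, so R = 28.1·(cos -65.7°, sin -65.7°) = (11.564, -25.610). ∠SRZ = 103.9°, so RZ runs at -65.7° + (180° − 103.9°) = 10.400° from the x-axis; with |RZ| = 25.7, Z = R + 25.7·(cos 10.400°, sin 10.400°) = (36.841, -20.971). RZ ⟂ ZQ; with |ZQ| = 9.6 on the right of RZ, Q = Z + 9.6·(0.18052, -0.98357) = (38.574, -30.413). Then |SQ| = |Q − S| = 49.122.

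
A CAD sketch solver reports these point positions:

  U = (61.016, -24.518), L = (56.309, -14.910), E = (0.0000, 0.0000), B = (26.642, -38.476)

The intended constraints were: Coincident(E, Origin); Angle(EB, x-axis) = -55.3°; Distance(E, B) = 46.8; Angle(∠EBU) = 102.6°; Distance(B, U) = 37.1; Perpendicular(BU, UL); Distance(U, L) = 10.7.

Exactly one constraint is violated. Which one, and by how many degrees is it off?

Perpendicular(BU, UL) — off by 4.00°.

E = (0.00, 0.00) ✓; EB at -55.30° ✓; |EB| = 46.80 ✓; ∠EBU = 102.6° ✓; |BU| = 37.10 ✓; ∠(BU, UL) = 94.00° ✗; |UL| = 10.70 ✓.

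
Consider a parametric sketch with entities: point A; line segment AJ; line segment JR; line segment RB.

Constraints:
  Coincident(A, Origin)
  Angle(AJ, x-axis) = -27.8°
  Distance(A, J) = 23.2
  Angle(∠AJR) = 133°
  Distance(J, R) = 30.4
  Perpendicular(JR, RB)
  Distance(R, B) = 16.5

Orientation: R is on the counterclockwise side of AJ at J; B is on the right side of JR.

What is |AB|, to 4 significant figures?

57.07

∠AJR = 133.0°, so JR runs at -27.8° + (180° − 133.0°) = 19.20° from the x-axis; with |JR| = 30.4, R = J + 30.4·(cos 19.20°, sin 19.20°) = (49.23, -0.8226). The perpendicularity gives RB at right angles to JR; with |RB| = 16.5 on the right of JR, B = R + 16.5·(0.3289, -0.9444) = (54.66, -16.40). Then |AB| = |B − A| = 57.07.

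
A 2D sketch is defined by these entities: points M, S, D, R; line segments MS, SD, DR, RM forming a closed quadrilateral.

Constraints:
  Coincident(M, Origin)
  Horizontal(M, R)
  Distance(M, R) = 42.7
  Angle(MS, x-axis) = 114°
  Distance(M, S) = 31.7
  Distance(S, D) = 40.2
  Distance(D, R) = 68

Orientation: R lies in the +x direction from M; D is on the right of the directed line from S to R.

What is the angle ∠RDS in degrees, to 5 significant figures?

64.998°

M is at the origin; MR is horizontal with |MR| = 42.7 and R in +x, so R = (42.7, 0). MS runs at 114.0° with |MS| = 31.7, so S = (-12.894, 28.959). D is determined by |SD| = 40.2 and |DR| = 68.0 together: it lies at the intersection of circle(S, 40.2) and circle(R, 68.0). With |SR| = 62.684, the foot of the radical line on SR is 7.3490 from S and the perpendicular offset is √(40.2² − 7.3490²) = 39.523. Taking the right-of-SR solution: D = (-24.635, -9.4877).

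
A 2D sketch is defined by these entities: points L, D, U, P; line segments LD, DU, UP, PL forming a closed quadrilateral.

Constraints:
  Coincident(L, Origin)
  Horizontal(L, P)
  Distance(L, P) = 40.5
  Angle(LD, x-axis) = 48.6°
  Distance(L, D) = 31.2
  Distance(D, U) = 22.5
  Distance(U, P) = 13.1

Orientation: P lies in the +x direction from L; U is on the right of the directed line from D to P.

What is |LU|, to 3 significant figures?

27.6

L is at the origin; LP is horizontal with |LP| = 40.5 and P in +x, so P = (40.5, 0). LD runs at 48.6° with |LD| = 31.2, so D = (20.6, 23.4). U is determined by |DU| = 22.5 and |UP| = 13.1 together: it lies at the intersection of circle(D, 22.5) and circle(P, 13.1). With |DP| = 30.7, the foot of the radical line on DP is 20.8 from D and the perpendicular offset is √(22.5² − 20.8²) = 8.58. Taking the right-of-DP solution: U = (27.6, 1.99).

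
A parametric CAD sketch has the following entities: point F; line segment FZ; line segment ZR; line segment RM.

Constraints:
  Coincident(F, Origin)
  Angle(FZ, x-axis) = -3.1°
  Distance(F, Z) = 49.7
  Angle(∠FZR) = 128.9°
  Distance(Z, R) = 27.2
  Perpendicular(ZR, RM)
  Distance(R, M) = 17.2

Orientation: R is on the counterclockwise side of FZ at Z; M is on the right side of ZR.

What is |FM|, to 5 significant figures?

80.834

∠FZR = 128.9°, so ZR runs at -3.1° + (180° − 128.9°) = 48.000° from the x-axis; with |ZR| = 27.2, R = Z + 27.2·(cos 48.000°, sin 48.000°) = (67.828, 17.526). The perpendicularity gives RM at right angles to ZR; with |RM| = 17.2 on the right of ZR, M = R + 17.2·(0.74314, -0.66913) = (80.610, 6.0168). Then |FM| = |M − F| = 80.834.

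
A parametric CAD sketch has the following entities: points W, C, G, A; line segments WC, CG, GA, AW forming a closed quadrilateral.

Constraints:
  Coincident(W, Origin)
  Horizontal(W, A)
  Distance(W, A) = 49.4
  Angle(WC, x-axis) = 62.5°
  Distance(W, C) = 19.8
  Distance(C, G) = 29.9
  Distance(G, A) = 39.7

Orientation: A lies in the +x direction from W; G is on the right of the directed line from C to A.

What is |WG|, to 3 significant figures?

16.9

W is at the origin; WA is horizontal with |WA| = 49.4 and A in +x, so A = (49.4, 0). WC runs at 62.5° with |WC| = 19.8, so C = (9.14, 17.6). G is determined by |CG| = 29.9 and |GA| = 39.7 together: it lies at the intersection of circle(C, 29.9) and circle(A, 39.7). With |CA| = 43.9, the foot of the radical line on CA is 14.2 from C and the perpendicular offset is √(29.9² − 14.2²) = 26.3. Taking the right-of-CA solution: G = (11.6, -12.2).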